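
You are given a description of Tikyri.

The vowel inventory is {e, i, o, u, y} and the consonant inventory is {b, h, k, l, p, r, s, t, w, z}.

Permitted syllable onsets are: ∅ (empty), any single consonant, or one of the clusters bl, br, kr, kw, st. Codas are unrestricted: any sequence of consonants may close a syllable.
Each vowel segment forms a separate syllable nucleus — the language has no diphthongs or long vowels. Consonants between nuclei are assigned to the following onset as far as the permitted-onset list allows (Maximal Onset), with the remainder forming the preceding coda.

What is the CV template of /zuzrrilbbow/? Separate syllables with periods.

Nuclei (vowels): u, i, o → 3 syllables.
Between /u/ (V1) and /i/ (V2): cluster /zrr/ — the longest permitted-onset suffix is /r/; onset = /r/, preceding coda = /zr/.
Between /i/ (V2) and /o/ (V3): cluster /lbb/ — the longest permitted-onset suffix is /b/; onset = /b/, preceding coda = /lb/.
So the parse is zuzr.rilb.bow.
Mapping each syllable to C/V: /zuzr/ → CVCC, /rilb/ → CVCC, /bow/ → CVC.

CVCC.CVCC.CVC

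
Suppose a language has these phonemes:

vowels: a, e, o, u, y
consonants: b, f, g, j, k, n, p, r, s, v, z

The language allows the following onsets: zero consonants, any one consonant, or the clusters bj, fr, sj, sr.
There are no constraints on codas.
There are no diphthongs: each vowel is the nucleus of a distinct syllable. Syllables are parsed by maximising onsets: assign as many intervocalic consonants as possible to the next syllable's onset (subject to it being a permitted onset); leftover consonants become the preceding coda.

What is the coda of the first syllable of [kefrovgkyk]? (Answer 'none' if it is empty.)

none

The vowels are e, o, y — 3 nuclei, so 3 syllables.
σ1/σ2 boundary: /fr/ is a licit onset in full, so it all attaches to the next syllable.
σ2/σ3 boundary: /vgk/; trying suffixes from longest down, /k/ is the first permitted one, so coda /vg/ | onset /k/.
Syllabification: ke.frovg.kyk.
Syllable 1 is /ke/: onset /k/, nucleus /e/, coda ∅.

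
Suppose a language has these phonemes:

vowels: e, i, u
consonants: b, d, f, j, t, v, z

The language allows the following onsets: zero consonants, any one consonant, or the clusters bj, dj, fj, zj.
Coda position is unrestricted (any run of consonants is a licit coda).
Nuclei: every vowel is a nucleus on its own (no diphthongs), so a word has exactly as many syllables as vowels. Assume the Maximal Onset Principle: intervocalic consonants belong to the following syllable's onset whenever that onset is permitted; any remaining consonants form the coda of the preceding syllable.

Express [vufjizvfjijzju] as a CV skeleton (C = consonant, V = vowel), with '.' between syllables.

Nuclei (vowels): u, i, i, u → 4 syllables.
/u…i/ gap (V1→V2): /fj/ — entire cluster is a permitted onset → onset /fj/, coda ∅.
/i…i/ gap (V2→V3): /zvfj/ — longest licit onset from the right is /fj/, leaving /zv/ as coda.
/i…u/ gap (V3→V4): /jzj/; trying suffixes from longest down, /zj/ is the first permitted one, so coda /j/ | onset /zj/.
So the parse is vu.fjizv.fjij.zju.
Mapping each syllable to C/V: /vu/ → CV, /fjizv/ → CCVCC, /fjij/ → CCVC, /zju/ → CCV.

CV.CCVCC.CCVC.CCV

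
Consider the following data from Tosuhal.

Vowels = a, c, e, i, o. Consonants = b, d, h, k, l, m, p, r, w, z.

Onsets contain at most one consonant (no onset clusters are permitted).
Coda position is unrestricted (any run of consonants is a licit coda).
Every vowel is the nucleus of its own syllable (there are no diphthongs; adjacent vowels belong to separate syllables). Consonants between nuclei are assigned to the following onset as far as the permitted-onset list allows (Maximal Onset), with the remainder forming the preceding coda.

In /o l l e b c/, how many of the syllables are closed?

1

Nuclei (vowels): o, e, c → 3 syllables.
V1 /o/ – V2 /e/: cluster /ll/ — the longest permitted-onset suffix is /l/; onset = /l/, preceding coda = /l/.
V2 /e/ – V3 /c/: /b/ → onset of the next syllable (single consonants are always licit onsets).
So the parse is ol.le.bc.
Classifying each syllable: /ol/ (closed), /le/ (open), /bc/ (open).
Closed syllables: 1.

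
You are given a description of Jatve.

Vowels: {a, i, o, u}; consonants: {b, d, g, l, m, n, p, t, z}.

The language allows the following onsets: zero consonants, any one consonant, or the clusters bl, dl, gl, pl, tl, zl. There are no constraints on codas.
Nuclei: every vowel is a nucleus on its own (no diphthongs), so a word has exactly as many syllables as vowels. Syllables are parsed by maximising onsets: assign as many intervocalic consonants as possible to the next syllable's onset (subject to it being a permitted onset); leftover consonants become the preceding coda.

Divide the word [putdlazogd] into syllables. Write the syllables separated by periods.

Vowels present: u, a, o; each is a nucleus, giving 3 syllables.
/u…a/ gap (V1→V2): /tdl/; trying suffixes from longest down, /dl/ is the first permitted one, so coda /t/ | onset /dl/.
/a…o/ gap (V2→V3): /z/ → onset of the next syllable (single consonants are always licit onsets).

put.dla.zogd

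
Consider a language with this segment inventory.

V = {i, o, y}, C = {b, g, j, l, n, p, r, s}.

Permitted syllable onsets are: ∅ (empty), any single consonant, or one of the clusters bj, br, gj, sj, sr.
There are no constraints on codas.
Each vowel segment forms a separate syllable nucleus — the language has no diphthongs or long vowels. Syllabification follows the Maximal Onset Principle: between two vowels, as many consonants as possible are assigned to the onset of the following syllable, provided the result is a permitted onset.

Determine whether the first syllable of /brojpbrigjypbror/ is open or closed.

closed

The vowels are o, i, y, o — 4 nuclei, so 4 syllables.
Between /o/ (V1) and /i/ (V2): /jpbr/ splits as /jp/ + /br/ (/br/ is the longest suffix that is a licit onset).
Between /i/ (V2) and /y/ (V3): cluster /gj/ — /gj/ is itself a permitted onset, so the whole cluster goes right; preceding coda = ∅.
Between /y/ (V3) and /o/ (V4): /pbr/ splits as /p/ + /br/ (/br/ is the longest suffix that is a licit onset).
Putting it together: brojp.bri.gjyp.bror.
Syllable 1 is /brojp/ with coda /jp/, so it is closed.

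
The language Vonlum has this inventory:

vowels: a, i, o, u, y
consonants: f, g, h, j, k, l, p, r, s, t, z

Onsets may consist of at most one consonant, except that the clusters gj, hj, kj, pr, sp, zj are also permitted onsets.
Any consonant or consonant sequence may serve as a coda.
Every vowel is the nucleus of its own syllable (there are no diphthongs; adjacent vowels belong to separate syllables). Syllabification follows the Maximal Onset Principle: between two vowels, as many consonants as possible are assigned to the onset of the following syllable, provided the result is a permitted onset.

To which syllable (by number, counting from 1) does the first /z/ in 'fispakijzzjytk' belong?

Nuclei (vowels): i, a, i, y → 4 syllables.
Between /i/ (V1) and /a/ (V2): /sp/ — entire cluster is a permitted onset → onset /sp/, coda ∅.
Between /a/ (V2) and /i/ (V3): just /k/ — single C goes to the following onset.
Between /i/ (V3) and /y/ (V4): /jzzj/; trying suffixes from longest down, /zj/ is the first permitted one, so coda /jz/ | onset /zj/.
Syllabification: fi.spa.kijz.zjytk.
The first /z/ is in the coda of syllable 3 (/kijz/).

3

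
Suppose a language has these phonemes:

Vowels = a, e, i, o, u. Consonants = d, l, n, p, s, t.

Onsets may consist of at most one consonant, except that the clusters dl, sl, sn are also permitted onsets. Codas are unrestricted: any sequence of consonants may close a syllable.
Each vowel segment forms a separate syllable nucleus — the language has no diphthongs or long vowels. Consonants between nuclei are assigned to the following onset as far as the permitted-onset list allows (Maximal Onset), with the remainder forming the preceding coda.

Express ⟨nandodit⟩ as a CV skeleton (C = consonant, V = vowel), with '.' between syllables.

Nuclei (vowels): a, o, i → 3 syllables.
Between /a/ (V1) and /o/ (V2): cluster /nd/ — the longest permitted-onset suffix is /d/; onset = /d/, preceding coda = /n/.
Between /o/ (V2) and /i/ (V3): /d/ → onset of the next syllable (single consonants are always licit onsets).
Syllabification: nan.do.dit.
Mapping each syllable to C/V: /nan/ → CVC, /do/ → CV, /dit/ → CVC.

CVC.CV.CVC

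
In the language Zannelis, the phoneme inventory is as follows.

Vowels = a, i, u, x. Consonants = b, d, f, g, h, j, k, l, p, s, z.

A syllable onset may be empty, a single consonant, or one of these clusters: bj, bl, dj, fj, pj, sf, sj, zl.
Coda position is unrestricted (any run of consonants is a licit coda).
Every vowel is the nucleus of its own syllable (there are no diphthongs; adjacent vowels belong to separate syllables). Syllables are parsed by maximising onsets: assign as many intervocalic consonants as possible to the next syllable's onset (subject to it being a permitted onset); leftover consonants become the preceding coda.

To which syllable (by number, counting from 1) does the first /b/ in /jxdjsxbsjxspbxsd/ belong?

Nuclei (vowels): x, x, x, x → 4 syllables.
/x…x/ gap (V1→V2): /djs/ splits as /dj/ + /s/ (/s/ is the longest suffix that is a licit onset).
/x…x/ gap (V2→V3): /bsj/ — longest licit onset from the right is /sj/, leaving /b/ as coda.
/x…x/ gap (V3→V4): /spb/ — longest licit onset from the right is /b/, leaving /sp/ as coda.
So the parse is jxdj.sxb.sjxsp.bxsd.
The first /b/ is in the coda of syllable 2 (/sxb/).

2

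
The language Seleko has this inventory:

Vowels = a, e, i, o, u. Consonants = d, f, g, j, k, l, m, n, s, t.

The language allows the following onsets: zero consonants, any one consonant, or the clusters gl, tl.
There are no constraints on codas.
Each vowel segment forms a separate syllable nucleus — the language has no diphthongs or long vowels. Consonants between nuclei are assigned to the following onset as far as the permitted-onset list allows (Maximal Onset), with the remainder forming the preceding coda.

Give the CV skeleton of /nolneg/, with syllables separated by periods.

CVC.CVC

The vowels are o, e — 2 nuclei, so 2 syllables.
σ1/σ2 boundary: cluster /ln/ — the longest permitted-onset suffix is /n/; onset = /n/, preceding coda = /l/.
So the parse is nol.neg.
Mapping each syllable to C/V: /nol/ → CVC, /neg/ → CVC.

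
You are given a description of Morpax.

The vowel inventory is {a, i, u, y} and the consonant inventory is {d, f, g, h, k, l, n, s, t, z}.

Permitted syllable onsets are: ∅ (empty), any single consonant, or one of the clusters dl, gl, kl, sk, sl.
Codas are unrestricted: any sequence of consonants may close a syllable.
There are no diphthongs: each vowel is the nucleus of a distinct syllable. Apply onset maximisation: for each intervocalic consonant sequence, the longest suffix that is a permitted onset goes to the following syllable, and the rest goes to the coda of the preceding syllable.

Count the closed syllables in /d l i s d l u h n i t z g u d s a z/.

5

Vowels present: i, u, i, u, a; each is a nucleus, giving 5 syllables.
Between /i/ (V1) and /u/ (V2): /sdl/ — longest licit onset from the right is /dl/, leaving /s/ as coda.
Between /u/ (V2) and /i/ (V3): /hn/ splits as /h/ + /n/ (/n/ is the longest suffix that is a licit onset).
Between /i/ (V3) and /u/ (V4): cluster /tzg/ — the longest permitted-onset suffix is /g/; onset = /g/, preceding coda = /tz/.
Between /u/ (V4) and /a/ (V5): /ds/ — longest licit onset from the right is /s/, leaving /d/ as coda.
Result: dlis.dluh.nitz.gud.saz.
Classifying each syllable: /dlis/ (closed), /dluh/ (closed), /nitz/ (closed), /gud/ (closed), /saz/ (closed).
Closed syllables: 5.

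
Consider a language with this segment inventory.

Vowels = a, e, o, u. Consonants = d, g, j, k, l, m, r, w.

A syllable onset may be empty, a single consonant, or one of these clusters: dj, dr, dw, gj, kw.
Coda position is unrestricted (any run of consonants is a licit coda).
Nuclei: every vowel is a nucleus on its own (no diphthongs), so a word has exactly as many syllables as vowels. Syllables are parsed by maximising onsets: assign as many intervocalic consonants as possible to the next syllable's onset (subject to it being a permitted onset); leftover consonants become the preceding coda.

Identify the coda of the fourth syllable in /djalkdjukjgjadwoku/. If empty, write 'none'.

none

Nuclei (vowels): a, u, a, o, u → 5 syllables.
V1 /a/ – V2 /u/: cluster /lkdj/ — the longest permitted-onset suffix is /dj/; onset = /dj/, preceding coda = /lk/.
V2 /u/ – V3 /a/: /kjgj/ splits as /kj/ + /gj/ (/gj/ is the longest suffix that is a licit onset).
V3 /a/ – V4 /o/: cluster /dw/ — /dw/ is itself a permitted onset, so the whole cluster goes right; preceding coda = ∅.
V4 /o/ – V5 /u/: /k/ is a single consonant, so it becomes the next onset.
Syllabification: djalk.djukj.gja.dwo.ku.
Syllable 4 is /dwo/: onset /dw/, nucleus /o/, coda ∅.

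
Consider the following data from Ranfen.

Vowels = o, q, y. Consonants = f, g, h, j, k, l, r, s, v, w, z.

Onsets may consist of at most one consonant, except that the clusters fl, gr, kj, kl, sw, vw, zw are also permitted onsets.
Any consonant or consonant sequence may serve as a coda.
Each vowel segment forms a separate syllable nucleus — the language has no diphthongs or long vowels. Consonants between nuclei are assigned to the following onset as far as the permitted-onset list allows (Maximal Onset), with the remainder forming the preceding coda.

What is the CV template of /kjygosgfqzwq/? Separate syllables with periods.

CCV.CVCC.CV.CCV

The vowels are y, o, q, q — 4 nuclei, so 4 syllables.
Between /y/ (V1) and /o/ (V2): /g/ → onset of the next syllable (single consonants are always licit onsets).
Between /o/ (V2) and /q/ (V3): /sgf/ splits as /sg/ + /f/ (/f/ is the longest suffix that is a licit onset).
Between /q/ (V3) and /q/ (V4): /zw/ is a licit onset in full, so it all attaches to the next syllable.
So the parse is kjy.gosg.fq.zwq.
Mapping each syllable to C/V: /kjy/ → CCV, /gosg/ → CVCC, /fq/ → CV, /zwq/ → CCV.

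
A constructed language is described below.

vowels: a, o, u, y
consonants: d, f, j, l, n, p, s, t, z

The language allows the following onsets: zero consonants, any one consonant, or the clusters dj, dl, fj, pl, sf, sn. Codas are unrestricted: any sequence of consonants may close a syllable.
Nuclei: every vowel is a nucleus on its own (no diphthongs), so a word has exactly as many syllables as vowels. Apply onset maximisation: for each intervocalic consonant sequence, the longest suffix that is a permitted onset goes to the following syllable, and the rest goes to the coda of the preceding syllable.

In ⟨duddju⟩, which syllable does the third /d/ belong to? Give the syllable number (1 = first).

The vowels are u, u — 2 nuclei, so 2 syllables.
V1 /u/ – V2 /u/: /ddj/ splits as /d/ + /dj/ (/dj/ is the longest suffix that is a licit onset).
So the parse is dud.dju.
The third /d/ is in the onset of syllable 2 (/dju/).

2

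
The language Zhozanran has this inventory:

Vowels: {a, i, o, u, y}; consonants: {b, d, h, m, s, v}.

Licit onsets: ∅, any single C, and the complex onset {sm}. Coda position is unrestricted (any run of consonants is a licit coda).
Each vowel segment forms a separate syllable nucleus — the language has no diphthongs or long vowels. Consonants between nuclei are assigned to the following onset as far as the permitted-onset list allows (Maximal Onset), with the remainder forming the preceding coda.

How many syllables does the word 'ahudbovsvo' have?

Nuclei (vowels): a, u, o, o → 4 syllables.

4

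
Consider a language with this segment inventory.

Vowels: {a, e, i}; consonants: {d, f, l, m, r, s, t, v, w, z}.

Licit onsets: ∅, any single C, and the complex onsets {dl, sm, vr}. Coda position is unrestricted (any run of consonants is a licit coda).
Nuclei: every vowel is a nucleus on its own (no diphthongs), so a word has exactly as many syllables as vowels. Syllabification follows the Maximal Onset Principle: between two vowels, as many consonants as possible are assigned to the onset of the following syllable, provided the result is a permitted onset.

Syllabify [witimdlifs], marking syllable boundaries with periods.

The vowels are i, i, i — 3 nuclei, so 3 syllables.
/i…i/ gap (V1→V2): /t/ → onset of the next syllable (single consonants are always licit onsets).
/i…i/ gap (V2→V3): cluster /mdl/ — the longest permitted-onset suffix is /dl/; onset = /dl/, preceding coda = /m/.

wi.tim.dlifs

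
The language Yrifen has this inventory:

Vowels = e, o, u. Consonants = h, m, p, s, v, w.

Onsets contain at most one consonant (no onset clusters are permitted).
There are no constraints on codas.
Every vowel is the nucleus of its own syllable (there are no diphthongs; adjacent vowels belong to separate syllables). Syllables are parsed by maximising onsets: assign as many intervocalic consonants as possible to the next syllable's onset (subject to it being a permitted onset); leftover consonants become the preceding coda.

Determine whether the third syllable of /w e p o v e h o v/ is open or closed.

Nuclei (vowels): e, o, e, o → 4 syllables.
V1 /e/ – V2 /o/: /p/ is a single consonant, so it becomes the next onset.
V2 /o/ – V3 /e/: /v/ → onset of the next syllable (single consonants are always licit onsets).
V3 /e/ – V4 /o/: just /h/ — single C goes to the following onset.
Result: we.po.ve.hov.
Syllable 3 is /ve/; it ends in its nucleus with no coda, so it is open.

open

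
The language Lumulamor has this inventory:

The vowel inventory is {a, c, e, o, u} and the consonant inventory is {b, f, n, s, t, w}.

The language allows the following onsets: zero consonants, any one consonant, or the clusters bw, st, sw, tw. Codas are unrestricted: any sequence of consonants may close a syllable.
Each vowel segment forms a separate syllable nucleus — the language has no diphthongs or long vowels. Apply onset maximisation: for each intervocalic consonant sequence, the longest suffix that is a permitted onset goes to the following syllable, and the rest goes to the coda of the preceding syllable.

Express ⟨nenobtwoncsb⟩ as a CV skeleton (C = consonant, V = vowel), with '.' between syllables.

CV.CVC.CCV.CVCC

Vowels present: e, o, o, c; each is a nucleus, giving 4 syllables.
σ1/σ2 boundary: /n/ → onset of the next syllable (single consonants are always licit onsets).
σ2/σ3 boundary: cluster /btw/ — the longest permitted-onset suffix is /tw/; onset = /tw/, preceding coda = /b/.
σ3/σ4 boundary: /n/ → onset of the next syllable (single consonants are always licit onsets).
So the parse is ne.nob.two.ncsb.
Mapping each syllable to C/V: /ne/ → CV, /nob/ → CVC, /two/ → CCV, /ncsb/ → CVCC.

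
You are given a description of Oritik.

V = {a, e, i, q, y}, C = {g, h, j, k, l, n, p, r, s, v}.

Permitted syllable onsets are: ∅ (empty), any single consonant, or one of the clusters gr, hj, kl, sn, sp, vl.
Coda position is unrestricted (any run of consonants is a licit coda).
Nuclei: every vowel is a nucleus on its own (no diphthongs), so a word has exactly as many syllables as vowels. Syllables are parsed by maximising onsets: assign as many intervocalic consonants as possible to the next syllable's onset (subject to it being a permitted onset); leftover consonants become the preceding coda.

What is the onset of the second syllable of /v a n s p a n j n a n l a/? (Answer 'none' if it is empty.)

Vowels present: a, a, a, a; each is a nucleus, giving 4 syllables.
V1 /a/ – V2 /a/: /nsp/; trying suffixes from longest down, /sp/ is the first permitted one, so coda /n/ | onset /sp/.
V2 /a/ – V3 /a/: /njn/ — longest licit onset from the right is /n/, leaving /nj/ as coda.
V3 /a/ – V4 /a/: /nl/; trying suffixes from longest down, /l/ is the first permitted one, so coda /n/ | onset /l/.
Result: van.spanj.nan.la.
Syllable 2 is /spanj/: onset /sp/, nucleus /a/, coda /nj/.

sp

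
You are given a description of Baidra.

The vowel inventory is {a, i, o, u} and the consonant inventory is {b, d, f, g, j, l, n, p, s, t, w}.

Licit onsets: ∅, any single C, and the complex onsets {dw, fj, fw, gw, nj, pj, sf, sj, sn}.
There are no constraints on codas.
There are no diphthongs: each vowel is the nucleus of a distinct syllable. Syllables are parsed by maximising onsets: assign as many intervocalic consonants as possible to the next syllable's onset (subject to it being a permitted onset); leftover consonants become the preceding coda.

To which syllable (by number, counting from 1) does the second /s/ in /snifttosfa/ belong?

3

Nuclei (vowels): i, o, a → 3 syllables.
Between /i/ (V1) and /o/ (V2): /ftt/ splits as /ft/ + /t/ (/t/ is the longest suffix that is a licit onset).
Between /o/ (V2) and /a/ (V3): cluster /sf/ — /sf/ is itself a permitted onset, so the whole cluster goes right; preceding coda = ∅.
Result: snift.to.sfa.
The second /s/ is in the onset of syllable 3 (/sfa/).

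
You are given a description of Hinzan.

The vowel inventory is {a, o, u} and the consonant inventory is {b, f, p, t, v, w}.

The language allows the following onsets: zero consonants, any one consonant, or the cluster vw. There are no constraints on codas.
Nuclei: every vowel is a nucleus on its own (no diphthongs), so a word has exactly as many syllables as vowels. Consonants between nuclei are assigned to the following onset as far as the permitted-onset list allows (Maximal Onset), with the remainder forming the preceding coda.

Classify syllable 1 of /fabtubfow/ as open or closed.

Vowels present: a, u, o; each is a nucleus, giving 3 syllables.
Between /a/ (V1) and /u/ (V2): /bt/ splits as /b/ + /t/ (/t/ is the longest suffix that is a licit onset).
Between /u/ (V2) and /o/ (V3): /bf/ splits as /b/ + /f/ (/f/ is the longest suffix that is a licit onset).
Syllabification: fab.tub.fow.
Syllable 1 is /fab/ with coda /b/, so it is closed.

closed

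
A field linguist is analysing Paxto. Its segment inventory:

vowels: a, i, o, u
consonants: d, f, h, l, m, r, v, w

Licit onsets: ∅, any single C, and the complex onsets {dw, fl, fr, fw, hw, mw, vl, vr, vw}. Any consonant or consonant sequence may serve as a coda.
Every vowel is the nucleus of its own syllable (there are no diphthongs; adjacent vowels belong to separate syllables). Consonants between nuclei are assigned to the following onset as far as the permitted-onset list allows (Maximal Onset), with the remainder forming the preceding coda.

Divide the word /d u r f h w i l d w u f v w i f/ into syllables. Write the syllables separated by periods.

The vowels are u, i, u, i — 4 nuclei, so 4 syllables.
/u…i/ gap (V1→V2): /rfhw/ splits as /rf/ + /hw/ (/hw/ is the longest suffix that is a licit onset).
/i…u/ gap (V2→V3): /ldw/ splits as /l/ + /dw/ (/dw/ is the longest suffix that is a licit onset).
/u…i/ gap (V3→V4): /fvw/ — longest licit onset from the right is /vw/, leaving /f/ as coda.

durf.hwil.dwuf.vwif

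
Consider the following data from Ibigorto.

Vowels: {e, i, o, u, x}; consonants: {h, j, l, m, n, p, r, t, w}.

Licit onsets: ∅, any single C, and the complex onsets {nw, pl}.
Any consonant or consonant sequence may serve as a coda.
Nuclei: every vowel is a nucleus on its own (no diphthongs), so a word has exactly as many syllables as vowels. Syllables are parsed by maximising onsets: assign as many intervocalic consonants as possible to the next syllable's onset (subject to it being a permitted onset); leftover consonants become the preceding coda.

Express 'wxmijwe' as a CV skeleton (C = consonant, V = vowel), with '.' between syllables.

CV.CVC.CV

Vowels present: x, i, e; each is a nucleus, giving 3 syllables.
/x…i/ gap (V1→V2): /m/ is a single consonant, so it becomes the next onset.
/i…e/ gap (V2→V3): /jw/ splits as /j/ + /w/ (/w/ is the longest suffix that is a licit onset).
Putting it together: wx.mij.we.
Mapping each syllable to C/V: /wx/ → CV, /mij/ → CVC, /we/ → CV.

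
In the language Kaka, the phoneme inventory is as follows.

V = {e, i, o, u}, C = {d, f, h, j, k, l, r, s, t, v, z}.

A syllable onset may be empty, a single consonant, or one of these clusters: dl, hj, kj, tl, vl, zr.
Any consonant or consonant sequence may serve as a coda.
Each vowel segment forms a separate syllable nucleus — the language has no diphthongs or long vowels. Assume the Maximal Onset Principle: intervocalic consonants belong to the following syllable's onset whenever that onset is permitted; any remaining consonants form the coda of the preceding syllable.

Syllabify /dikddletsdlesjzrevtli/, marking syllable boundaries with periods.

dikd.dlets.dlesj.zrev.tli

Nuclei (vowels): i, e, e, e, i → 5 syllables.
V1 /i/ – V2 /e/: /kddl/; trying suffixes from longest down, /dl/ is the first permitted one, so coda /kd/ | onset /dl/.
V2 /e/ – V3 /e/: /tsdl/ — longest licit onset from the right is /dl/, leaving /ts/ as coda.
V3 /e/ – V4 /e/: /sjzr/ splits as /sj/ + /zr/ (/zr/ is the longest suffix that is a licit onset).
V4 /e/ – V5 /i/: cluster /vtl/ — the longest permitted-onset suffix is /tl/; onset = /tl/, preceding coda = /v/.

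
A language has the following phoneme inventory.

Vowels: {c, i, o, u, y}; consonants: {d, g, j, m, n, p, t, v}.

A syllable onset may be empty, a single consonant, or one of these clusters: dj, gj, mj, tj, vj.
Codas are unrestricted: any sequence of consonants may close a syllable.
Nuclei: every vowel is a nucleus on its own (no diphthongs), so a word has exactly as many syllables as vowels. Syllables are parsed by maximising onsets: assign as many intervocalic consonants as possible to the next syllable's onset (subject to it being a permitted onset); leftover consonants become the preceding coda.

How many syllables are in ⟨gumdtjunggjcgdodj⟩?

Vowels present: u, u, c, o; each is a nucleus, giving 4 syllables.

4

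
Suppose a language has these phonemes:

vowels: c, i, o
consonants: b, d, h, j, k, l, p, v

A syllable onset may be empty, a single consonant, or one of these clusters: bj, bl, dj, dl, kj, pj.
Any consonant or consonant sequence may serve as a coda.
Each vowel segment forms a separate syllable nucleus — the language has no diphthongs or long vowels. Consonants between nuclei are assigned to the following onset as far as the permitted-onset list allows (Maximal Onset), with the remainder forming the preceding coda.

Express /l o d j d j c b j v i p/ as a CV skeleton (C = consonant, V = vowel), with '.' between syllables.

CVCC.CCVCC.CVC

The vowels are o, c, i — 3 nuclei, so 3 syllables.
Between /o/ (V1) and /c/ (V2): /djdj/; trying suffixes from longest down, /dj/ is the first permitted one, so coda /dj/ | onset /dj/.
Between /c/ (V2) and /i/ (V3): cluster /bjv/ — the longest permitted-onset suffix is /v/; onset = /v/, preceding coda = /bj/.
Syllabification: lodj.djcbj.vip.
Mapping each syllable to C/V: /lodj/ → CVCC, /djcbj/ → CCVCC, /vip/ → CVC.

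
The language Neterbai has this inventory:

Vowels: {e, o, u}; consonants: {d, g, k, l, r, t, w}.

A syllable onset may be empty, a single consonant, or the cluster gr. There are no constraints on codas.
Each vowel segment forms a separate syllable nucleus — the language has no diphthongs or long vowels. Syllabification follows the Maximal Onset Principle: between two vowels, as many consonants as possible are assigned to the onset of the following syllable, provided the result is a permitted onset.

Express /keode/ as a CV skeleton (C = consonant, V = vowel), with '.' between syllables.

The vowels are e, o, e — 3 nuclei, so 3 syllables.
V1 /e/ – V2 /o/: hiatus — the boundary sits between the two vowels.
V2 /o/ – V3 /e/: /d/ is a single consonant, so it becomes the next onset.
Result: ke.o.de.
Mapping each syllable to C/V: /ke/ → CV, /o/ → V, /de/ → CV.

CV.V.CV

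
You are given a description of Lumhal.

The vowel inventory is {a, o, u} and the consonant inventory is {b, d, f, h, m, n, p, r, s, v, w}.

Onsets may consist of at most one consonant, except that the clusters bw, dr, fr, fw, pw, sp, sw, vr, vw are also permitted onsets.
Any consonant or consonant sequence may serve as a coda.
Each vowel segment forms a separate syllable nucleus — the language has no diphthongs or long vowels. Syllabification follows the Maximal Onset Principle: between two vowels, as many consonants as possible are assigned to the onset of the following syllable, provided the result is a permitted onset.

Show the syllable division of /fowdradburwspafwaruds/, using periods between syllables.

fow.drad.burw.spa.fwa.ruds

Nuclei (vowels): o, a, u, a, a, u → 6 syllables.
/o…a/ gap (V1→V2): /wdr/ splits as /w/ + /dr/ (/dr/ is the longest suffix that is a licit onset).
/a…u/ gap (V2→V3): /db/; trying suffixes from longest down, /b/ is the first permitted one, so coda /d/ | onset /b/.
/u…a/ gap (V3→V4): /rwsp/; trying suffixes from longest down, /sp/ is the first permitted one, so coda /rw/ | onset /sp/.
/a…a/ gap (V4→V5): cluster /fw/ — /fw/ is itself a permitted onset, so the whole cluster goes right; preceding coda = ∅.
/a…u/ gap (V5→V6): /r/ → onset of the next syllable (single consonants are always licit onsets).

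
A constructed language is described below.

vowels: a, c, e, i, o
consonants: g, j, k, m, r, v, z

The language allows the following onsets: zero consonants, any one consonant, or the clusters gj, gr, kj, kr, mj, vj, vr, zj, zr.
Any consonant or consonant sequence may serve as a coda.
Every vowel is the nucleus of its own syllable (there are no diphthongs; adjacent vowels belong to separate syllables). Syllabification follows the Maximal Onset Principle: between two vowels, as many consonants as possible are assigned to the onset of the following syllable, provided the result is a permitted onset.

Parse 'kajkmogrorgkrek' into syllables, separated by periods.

Vowels present: a, o, o, e; each is a nucleus, giving 4 syllables.
σ1/σ2 boundary: /jkm/ — longest licit onset from the right is /m/, leaving /jk/ as coda.
σ2/σ3 boundary: /gr/ — entire cluster is a permitted onset → onset /gr/, coda ∅.
σ3/σ4 boundary: /rgkr/ — longest licit onset from the right is /kr/, leaving /rg/ as coda.

kajk.mo.grorg.krek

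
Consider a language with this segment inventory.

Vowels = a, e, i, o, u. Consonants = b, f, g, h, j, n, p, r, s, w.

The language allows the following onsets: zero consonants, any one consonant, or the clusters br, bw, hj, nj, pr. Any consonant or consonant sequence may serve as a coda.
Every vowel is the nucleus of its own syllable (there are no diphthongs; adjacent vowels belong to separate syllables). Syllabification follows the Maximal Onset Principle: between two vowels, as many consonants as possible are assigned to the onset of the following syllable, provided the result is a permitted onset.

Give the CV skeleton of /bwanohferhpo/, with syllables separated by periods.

Vowels present: a, o, e, o; each is a nucleus, giving 4 syllables.
Between /a/ (V1) and /o/ (V2): /n/ → onset of the next syllable (single consonants are always licit onsets).
Between /o/ (V2) and /e/ (V3): /hf/ splits as /h/ + /f/ (/f/ is the longest suffix that is a licit onset).
Between /e/ (V3) and /o/ (V4): /rhp/ — longest licit onset from the right is /p/, leaving /rh/ as coda.
Result: bwa.noh.ferh.po.
Mapping each syllable to C/V: /bwa/ → CCV, /noh/ → CVC, /ferh/ → CVCC, /po/ → CV.

CCV.CVC.CVCC.CV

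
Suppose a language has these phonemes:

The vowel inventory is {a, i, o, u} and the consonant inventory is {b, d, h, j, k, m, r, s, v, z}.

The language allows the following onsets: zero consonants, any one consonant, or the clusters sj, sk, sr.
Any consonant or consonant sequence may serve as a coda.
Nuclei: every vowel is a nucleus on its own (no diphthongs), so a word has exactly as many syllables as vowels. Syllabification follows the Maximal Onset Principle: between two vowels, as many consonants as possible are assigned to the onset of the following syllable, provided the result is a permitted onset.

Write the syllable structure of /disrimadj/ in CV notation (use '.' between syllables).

Nuclei (vowels): i, i, a → 3 syllables.
Between /i/ (V1) and /i/ (V2): /sr/ — entire cluster is a permitted onset → onset /sr/, coda ∅.
Between /i/ (V2) and /a/ (V3): /m/ is a single consonant, so it becomes the next onset.
So the parse is di.sri.madj.
Mapping each syllable to C/V: /di/ → CV, /sri/ → CCV, /madj/ → CVCC.

CV.CCV.CVCC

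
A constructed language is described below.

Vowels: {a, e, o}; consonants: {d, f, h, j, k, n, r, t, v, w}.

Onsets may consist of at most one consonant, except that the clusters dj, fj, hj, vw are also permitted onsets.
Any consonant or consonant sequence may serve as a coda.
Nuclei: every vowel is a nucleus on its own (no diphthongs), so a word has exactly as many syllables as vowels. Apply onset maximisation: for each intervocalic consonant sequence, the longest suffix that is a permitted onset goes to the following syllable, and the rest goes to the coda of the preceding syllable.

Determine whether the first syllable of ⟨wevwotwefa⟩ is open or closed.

The vowels are e, o, e, a — 4 nuclei, so 4 syllables.
σ1/σ2 boundary: /vw/ — entire cluster is a permitted onset → onset /vw/, coda ∅.
σ2/σ3 boundary: cluster /tw/ — the longest permitted-onset suffix is /w/; onset = /w/, preceding coda = /t/.
σ3/σ4 boundary: /f/ is a single consonant, so it becomes the next onset.
So the parse is we.vwot.we.fa.
Syllable 1 is /we/; it ends in its nucleus with no coda, so it is open.

open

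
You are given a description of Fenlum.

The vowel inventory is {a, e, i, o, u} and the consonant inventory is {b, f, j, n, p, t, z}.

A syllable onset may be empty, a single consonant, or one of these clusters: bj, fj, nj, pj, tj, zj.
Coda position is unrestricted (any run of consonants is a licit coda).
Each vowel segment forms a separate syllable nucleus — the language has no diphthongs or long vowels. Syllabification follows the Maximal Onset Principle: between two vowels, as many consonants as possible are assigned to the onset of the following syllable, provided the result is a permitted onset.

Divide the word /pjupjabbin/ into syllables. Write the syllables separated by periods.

Nuclei (vowels): u, a, i → 3 syllables.
σ1/σ2 boundary: cluster /pj/ — /pj/ is itself a permitted onset, so the whole cluster goes right; preceding coda = ∅.
σ2/σ3 boundary: /bb/ splits as /b/ + /b/ (/b/ is the longest suffix that is a licit onset).

pju.pjab.bin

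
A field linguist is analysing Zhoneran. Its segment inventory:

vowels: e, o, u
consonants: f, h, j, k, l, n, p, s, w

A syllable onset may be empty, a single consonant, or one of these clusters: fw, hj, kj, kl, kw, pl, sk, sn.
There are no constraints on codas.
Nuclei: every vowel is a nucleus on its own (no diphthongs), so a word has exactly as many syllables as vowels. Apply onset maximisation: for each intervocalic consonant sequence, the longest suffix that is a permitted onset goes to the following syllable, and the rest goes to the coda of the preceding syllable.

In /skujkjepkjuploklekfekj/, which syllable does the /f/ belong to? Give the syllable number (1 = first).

6

The vowels are u, e, u, o, e, e — 6 nuclei, so 6 syllables.
V1 /u/ – V2 /e/: /jkj/; trying suffixes from longest down, /kj/ is the first permitted one, so coda /j/ | onset /kj/.
V2 /e/ – V3 /u/: /pkj/ — longest licit onset from the right is /kj/, leaving /p/ as coda.
V3 /u/ – V4 /o/: /pl/ — entire cluster is a permitted onset → onset /pl/, coda ∅.
V4 /o/ – V5 /e/: /kl/ is a licit onset in full, so it all attaches to the next syllable.
V5 /e/ – V6 /e/: /kf/; trying suffixes from longest down, /f/ is the first permitted one, so coda /k/ | onset /f/.
Putting it together: skuj.kjep.kju.plo.klek.fekj.
The /f/ is in the onset of syllable 6 (/fekj/).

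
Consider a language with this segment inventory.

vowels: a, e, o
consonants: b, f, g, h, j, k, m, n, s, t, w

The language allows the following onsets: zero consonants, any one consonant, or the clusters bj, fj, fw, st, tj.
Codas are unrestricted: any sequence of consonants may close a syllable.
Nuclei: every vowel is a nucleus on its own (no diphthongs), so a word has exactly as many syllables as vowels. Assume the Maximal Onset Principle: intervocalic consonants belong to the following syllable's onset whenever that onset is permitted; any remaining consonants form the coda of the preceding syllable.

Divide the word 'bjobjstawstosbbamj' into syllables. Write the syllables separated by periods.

bjobj.staw.stosb.bamj

Nuclei (vowels): o, a, o, a → 4 syllables.
Between /o/ (V1) and /a/ (V2): /bjst/ splits as /bj/ + /st/ (/st/ is the longest suffix that is a licit onset).
Between /a/ (V2) and /o/ (V3): /wst/ — longest licit onset from the right is /st/, leaving /w/ as coda.
Between /o/ (V3) and /a/ (V4): /sbb/ — longest licit onset from the right is /b/, leaving /sb/ as coda.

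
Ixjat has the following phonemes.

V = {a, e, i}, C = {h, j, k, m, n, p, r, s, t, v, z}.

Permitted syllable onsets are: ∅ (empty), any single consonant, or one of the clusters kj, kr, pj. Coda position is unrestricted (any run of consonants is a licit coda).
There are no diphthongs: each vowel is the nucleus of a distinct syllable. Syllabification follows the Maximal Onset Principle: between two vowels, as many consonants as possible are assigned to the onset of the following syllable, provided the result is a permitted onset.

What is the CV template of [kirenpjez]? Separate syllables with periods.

CV.CVC.CCVC

Nuclei (vowels): i, e, e → 3 syllables.
/i…e/ gap (V1→V2): /r/ is a single consonant, so it becomes the next onset.
/e…e/ gap (V2→V3): /npj/ — longest licit onset from the right is /pj/, leaving /n/ as coda.
Result: ki.ren.pjez.
Mapping each syllable to C/V: /ki/ → CV, /ren/ → CVC, /pjez/ → CCVC.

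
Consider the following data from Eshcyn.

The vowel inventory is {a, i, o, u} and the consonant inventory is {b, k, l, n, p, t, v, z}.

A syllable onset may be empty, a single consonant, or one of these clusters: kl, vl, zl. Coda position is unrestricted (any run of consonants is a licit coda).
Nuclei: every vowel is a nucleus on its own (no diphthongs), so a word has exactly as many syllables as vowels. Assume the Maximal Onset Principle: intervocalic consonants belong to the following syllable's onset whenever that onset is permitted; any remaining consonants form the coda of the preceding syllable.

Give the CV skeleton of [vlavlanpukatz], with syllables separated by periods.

Nuclei (vowels): a, a, u, a → 4 syllables.
/a…a/ gap (V1→V2): cluster /vl/ — /vl/ is itself a permitted onset, so the whole cluster goes right; preceding coda = ∅.
/a…u/ gap (V2→V3): cluster /np/ — the longest permitted-onset suffix is /p/; onset = /p/, preceding coda = /n/.
/u…a/ gap (V3→V4): just /k/ — single C goes to the following onset.
Putting it together: vla.vlan.pu.katz.
Mapping each syllable to C/V: /vla/ → CCV, /vlan/ → CCVC, /pu/ → CV, /katz/ → CVCC.

CCV.CCVC.CV.CVCC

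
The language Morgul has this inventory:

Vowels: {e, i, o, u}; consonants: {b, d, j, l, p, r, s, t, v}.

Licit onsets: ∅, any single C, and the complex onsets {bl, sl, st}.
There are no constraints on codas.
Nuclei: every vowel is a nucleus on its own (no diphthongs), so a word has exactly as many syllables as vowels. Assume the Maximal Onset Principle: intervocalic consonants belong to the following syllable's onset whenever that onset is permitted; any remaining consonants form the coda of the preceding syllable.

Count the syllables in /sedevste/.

3

Vowels present: e, e, e; each is a nucleus, giving 3 syllables.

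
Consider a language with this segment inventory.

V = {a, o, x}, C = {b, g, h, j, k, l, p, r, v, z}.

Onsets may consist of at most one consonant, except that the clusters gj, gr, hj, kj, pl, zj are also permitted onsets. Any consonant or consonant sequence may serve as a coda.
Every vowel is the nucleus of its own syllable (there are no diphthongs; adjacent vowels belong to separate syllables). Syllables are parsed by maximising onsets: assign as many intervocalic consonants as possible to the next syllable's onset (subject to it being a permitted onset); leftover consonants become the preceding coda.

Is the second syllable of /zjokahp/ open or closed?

Vowels present: o, a; each is a nucleus, giving 2 syllables.
/o…a/ gap (V1→V2): /k/ is a single consonant, so it becomes the next onset.
Putting it together: zjo.kahp.
Syllable 2 is /kahp/ with coda /hp/, so it is closed.

closed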